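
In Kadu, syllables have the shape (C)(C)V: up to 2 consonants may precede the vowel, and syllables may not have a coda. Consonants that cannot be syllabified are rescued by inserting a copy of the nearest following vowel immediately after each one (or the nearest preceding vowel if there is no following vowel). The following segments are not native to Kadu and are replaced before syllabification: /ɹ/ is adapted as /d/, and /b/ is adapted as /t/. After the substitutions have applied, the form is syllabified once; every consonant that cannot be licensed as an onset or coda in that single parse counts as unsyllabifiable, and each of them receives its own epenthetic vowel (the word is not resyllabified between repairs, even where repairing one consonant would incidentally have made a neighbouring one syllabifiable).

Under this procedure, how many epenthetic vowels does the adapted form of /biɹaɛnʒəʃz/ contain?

2

After substitution the input is /tidaɛnʒəʃz/.
The unsyllabifiable consonants are /ʃ/, /z/; each receives one epenthetic vowel.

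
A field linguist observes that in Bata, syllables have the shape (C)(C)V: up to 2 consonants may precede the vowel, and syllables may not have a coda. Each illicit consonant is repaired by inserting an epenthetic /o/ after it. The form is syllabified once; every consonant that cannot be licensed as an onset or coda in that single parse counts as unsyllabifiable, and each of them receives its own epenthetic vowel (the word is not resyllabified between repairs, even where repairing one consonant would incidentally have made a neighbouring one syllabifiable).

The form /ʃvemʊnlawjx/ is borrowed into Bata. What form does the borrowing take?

ʃvemʊnlawojoxo

The consonants /w/, /j/, /x/ cannot be parsed into a legal (C)(C)V syllable (no codas are permitted; onsets may contain at most 2 consonants).
Each unlicensed consonant becomes the onset of a new syllable: /w/ → /wo/, /j/ → /jo/, /x/ → /xo/.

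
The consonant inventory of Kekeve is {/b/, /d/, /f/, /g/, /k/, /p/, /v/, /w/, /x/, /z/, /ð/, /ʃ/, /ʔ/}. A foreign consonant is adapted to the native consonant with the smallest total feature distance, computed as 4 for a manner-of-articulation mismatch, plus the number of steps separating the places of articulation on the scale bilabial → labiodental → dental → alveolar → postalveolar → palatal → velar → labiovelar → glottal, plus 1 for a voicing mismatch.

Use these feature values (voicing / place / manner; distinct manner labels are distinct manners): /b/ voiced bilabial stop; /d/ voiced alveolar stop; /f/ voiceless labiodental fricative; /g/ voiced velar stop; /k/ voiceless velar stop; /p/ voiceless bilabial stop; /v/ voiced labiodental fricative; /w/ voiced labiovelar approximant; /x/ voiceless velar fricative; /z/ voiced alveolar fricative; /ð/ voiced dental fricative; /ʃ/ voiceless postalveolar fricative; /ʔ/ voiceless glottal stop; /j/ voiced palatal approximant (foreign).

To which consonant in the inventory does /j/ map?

w

/w/ is closest: same manner (approximant), place distance 2 (palatal→labiovelar), same voicing; total 2. Next closest is /g/ at distance 5.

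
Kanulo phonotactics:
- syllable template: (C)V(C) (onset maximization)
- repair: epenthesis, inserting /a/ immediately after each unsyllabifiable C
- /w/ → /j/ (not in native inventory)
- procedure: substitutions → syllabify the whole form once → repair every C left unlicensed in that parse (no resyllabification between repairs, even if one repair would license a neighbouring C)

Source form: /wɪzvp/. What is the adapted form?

jɪzvapa

Substitution: /w/ → /j/, giving /jɪzvp/.
Under (C)V(C), the unsyllabifiable consonants are /v/, /p/ (at most one coda consonant is licensed; onsets are limited to one consonant).
Inserting the epenthetic vowel yields /v/ → /va/, /p/ → /pa/.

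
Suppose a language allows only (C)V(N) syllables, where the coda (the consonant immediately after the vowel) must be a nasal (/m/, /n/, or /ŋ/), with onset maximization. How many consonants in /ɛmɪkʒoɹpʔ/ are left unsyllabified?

4

Under (C)V(N), the unsyllabifiable consonants are /k/, /ɹ/, /p/, /ʔ/ (only a nasal (/m/, /n/, or /ŋ/) is licensed in coda position; onsets are limited to one consonant).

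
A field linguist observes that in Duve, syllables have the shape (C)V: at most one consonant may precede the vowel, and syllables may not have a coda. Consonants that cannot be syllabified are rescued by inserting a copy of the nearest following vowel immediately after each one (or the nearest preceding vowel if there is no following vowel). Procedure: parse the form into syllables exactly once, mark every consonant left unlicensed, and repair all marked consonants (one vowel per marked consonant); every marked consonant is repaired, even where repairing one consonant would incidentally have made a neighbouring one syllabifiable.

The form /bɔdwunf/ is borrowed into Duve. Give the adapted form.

The consonants /d/, /n/, /f/ cannot be parsed into a legal (C)V syllable (no codas are permitted; onsets are limited to one consonant).
Inserting the epenthetic vowel yields /d/ → /du/, /n/ → /nu/, /f/ → /fu/.

bɔduwunufu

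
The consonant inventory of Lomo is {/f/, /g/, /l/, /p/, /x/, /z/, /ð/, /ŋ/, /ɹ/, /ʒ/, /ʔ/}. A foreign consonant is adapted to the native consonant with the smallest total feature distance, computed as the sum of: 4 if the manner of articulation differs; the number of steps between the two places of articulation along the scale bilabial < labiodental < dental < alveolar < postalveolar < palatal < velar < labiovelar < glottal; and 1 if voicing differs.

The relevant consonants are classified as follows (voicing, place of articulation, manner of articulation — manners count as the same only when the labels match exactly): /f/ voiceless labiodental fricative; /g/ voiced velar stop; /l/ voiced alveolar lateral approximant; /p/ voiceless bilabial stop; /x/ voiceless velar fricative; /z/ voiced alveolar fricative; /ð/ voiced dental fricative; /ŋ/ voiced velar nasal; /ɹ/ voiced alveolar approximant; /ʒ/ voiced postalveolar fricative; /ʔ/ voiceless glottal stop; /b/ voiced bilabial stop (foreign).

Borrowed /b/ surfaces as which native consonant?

/p/ is closest: same manner (stop), place distance 0 (bilabial→bilabial), voicing differs (+1); total 1. Next closest is /f/ at distance 6.

p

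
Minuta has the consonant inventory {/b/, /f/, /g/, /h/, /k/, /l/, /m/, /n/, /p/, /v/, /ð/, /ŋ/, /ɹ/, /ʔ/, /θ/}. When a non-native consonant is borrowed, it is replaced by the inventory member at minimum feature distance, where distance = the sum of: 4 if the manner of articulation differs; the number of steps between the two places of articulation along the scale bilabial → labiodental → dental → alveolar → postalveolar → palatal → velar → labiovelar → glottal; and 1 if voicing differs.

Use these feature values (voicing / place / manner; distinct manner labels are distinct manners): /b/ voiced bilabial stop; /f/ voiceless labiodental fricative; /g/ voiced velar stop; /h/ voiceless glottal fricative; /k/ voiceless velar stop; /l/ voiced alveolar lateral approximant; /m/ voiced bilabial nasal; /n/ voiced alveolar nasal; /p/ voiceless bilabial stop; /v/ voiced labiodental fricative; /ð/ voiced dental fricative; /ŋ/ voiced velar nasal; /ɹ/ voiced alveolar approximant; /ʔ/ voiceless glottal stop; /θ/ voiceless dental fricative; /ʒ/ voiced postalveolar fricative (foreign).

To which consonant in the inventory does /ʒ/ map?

/ð/ is closest: same manner (fricative), place distance 2 (postalveolar→dental), same voicing; total 2. Next closest is /v/ at distance 3.

ð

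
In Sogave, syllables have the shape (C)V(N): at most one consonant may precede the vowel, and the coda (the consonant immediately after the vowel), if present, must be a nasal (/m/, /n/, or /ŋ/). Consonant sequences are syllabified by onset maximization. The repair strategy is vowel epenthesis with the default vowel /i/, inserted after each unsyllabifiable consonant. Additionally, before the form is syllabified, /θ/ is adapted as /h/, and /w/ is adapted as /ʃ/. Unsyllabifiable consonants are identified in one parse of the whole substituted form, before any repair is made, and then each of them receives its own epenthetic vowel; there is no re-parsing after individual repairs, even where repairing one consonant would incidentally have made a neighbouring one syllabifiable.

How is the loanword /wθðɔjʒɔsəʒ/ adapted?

Substitution: /w/ → /ʃ/, /θ/ → /h/, giving /ʃhðɔjʒɔsəʒ/.
The consonants /ʃ/, /h/, /j/, /ʒ/ cannot be parsed into a legal (C)V(N) syllable (only a nasal (/m/, /n/, or /ŋ/) is licensed in coda position; onsets are limited to one consonant).
Epenthesis after each stranded consonant: /ʃ/ → /ʃi/, /h/ → /hi/, /j/ → /ji/, /ʒ/ → /ʒi/.

ʃihiðɔjiʒɔsəʒi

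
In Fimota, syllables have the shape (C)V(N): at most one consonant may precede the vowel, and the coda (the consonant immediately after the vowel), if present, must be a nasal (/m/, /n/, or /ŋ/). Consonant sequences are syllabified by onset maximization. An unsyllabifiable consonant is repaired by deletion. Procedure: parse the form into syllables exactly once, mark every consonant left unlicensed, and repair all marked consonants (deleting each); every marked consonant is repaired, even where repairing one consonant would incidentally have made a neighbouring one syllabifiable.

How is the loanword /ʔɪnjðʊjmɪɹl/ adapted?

ʔɪnðʊmɪ

Under (C)V(N), the unsyllabifiable consonants are /j/, /j/, /ɹ/, /l/ (only a nasal (/m/, /n/, or /ŋ/) is licensed in coda position; onsets are limited to one consonant).
Deleting the stranded consonants removes /j/, /j/, /ɹ/, /l/.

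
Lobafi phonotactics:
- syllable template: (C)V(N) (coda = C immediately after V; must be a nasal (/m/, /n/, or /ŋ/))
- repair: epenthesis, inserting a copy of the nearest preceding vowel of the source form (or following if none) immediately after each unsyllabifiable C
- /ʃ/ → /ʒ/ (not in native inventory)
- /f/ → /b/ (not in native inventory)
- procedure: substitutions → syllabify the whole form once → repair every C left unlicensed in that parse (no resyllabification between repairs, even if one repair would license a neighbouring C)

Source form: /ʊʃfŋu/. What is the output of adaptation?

ʊʒʊbʊŋu

Substitution: /ʃ/ → /ʒ/, /f/ → /b/, giving /ʊʒbŋu/.
Syllabifying with onset maximization leaves /ʒ/, /b/ stranded (only a nasal (/m/, /n/, or /ŋ/) is licensed in coda position; onsets are limited to one consonant).
Each unlicensed consonant becomes the onset of a new syllable: /ʒ/ → /ʒʊ/, /b/ → /bʊ/.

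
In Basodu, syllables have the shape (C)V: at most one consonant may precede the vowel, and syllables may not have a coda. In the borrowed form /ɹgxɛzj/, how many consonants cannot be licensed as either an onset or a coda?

4

Under (C)V, the unsyllabifiable consonants are /ɹ/, /g/, /z/, /j/ (no codas are permitted; onsets are limited to one consonant).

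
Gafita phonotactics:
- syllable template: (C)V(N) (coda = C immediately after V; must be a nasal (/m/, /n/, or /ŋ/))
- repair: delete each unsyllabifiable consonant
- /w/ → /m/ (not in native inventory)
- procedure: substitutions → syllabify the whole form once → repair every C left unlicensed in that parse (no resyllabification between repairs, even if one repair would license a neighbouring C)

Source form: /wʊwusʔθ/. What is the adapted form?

mʊmu

Substitution: /w/ → /m/, giving /mʊmusʔθ/.
Under (C)V(N), the unsyllabifiable consonants are /s/, /ʔ/, /θ/ (only a nasal (/m/, /n/, or /ŋ/) is licensed in coda position; onsets are limited to one consonant).
Each unlicensed consonant is deleted: /s/, /ʔ/, /θ/.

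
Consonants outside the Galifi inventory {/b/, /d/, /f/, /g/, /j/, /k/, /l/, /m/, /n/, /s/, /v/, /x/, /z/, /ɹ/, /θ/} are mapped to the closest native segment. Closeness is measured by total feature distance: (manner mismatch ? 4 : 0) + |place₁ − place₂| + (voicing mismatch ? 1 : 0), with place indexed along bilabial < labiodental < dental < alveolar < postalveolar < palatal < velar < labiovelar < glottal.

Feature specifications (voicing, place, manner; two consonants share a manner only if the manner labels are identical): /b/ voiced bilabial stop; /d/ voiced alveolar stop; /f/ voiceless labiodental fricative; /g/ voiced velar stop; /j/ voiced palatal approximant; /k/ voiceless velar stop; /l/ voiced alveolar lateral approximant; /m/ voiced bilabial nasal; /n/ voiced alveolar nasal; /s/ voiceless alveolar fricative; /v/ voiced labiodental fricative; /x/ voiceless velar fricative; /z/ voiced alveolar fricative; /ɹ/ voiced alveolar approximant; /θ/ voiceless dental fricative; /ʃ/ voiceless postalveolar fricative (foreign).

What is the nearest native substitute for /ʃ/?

s

/s/ is closest: same manner (fricative), place distance 1 (postalveolar→alveolar), same voicing; total 1. Next closest is /x/ at distance 2.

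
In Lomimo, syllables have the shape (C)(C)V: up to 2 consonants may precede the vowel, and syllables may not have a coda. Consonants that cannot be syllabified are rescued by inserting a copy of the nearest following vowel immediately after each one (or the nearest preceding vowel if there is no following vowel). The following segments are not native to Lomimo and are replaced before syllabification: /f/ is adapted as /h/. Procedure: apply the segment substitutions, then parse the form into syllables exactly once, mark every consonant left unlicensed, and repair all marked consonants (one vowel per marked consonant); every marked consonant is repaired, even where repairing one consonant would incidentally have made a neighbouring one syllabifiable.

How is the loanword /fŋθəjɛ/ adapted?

Substitution: /f/ → /h/, giving /hŋθəjɛ/.
Syllabifying with onset maximization leaves /h/ stranded (no codas are permitted; onsets may contain at most 2 consonants).
Each unlicensed consonant becomes the onset of a new syllable: /h/ → /hə/.

həŋθəjɛ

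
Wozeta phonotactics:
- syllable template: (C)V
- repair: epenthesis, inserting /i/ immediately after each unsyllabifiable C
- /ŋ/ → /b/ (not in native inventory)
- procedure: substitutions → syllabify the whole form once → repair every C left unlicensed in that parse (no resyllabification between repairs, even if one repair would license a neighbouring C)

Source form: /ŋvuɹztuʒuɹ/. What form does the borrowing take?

bivuɹizituʒuɹi

Substitution: /ŋ/ → /b/, giving /bvuɹztuʒuɹ/.
Syllabifying with onset maximization leaves /b/, /ɹ/, /z/, /ɹ/ stranded (no codas are permitted; onsets are limited to one consonant).
Epenthesis after each stranded consonant: /b/ → /bi/, /ɹ/ → /ɹi/, /z/ → /zi/, /ɹ/ → /ɹi/.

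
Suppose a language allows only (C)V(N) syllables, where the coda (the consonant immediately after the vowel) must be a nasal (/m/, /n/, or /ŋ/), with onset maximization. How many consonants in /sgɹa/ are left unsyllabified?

The consonants /s/, /g/ cannot be parsed into a legal (C)V(N) syllable (only a nasal (/m/, /n/, or /ŋ/) is licensed in coda position; onsets are limited to one consonant).

2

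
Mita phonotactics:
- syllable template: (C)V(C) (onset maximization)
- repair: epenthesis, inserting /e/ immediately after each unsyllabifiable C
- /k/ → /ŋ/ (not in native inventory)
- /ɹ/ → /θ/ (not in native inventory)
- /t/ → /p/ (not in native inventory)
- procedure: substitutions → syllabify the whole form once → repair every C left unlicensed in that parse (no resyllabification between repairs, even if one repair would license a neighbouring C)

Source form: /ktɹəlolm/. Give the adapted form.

ŋepeθəlolme

Substitution: /k/ → /ŋ/, /t/ → /p/, /ɹ/ → /θ/, giving /ŋpθəlolm/.
The consonants /ŋ/, /p/, /m/ cannot be parsed into a legal (C)V(C) syllable (at most one coda consonant is licensed; onsets are limited to one consonant).
Inserting the epenthetic vowel yields /ŋ/ → /ŋe/, /p/ → /pe/, /m/ → /me/.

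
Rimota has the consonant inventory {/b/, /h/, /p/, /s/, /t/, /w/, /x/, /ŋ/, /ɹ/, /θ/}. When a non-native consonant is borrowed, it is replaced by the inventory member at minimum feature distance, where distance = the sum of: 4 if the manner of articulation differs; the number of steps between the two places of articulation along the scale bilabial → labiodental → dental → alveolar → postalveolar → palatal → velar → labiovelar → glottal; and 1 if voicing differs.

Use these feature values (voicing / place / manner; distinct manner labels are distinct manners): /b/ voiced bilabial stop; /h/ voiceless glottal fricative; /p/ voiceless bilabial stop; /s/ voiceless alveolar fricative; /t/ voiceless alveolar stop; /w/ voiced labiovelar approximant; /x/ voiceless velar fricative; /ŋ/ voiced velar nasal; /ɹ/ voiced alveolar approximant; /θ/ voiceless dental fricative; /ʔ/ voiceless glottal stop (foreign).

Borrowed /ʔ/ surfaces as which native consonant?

h

/h/ is closest: manner differs (stop→fricative, +4), place distance 0 (glottal→glottal), same voicing; total 4. Next closest is /t/ at distance 5.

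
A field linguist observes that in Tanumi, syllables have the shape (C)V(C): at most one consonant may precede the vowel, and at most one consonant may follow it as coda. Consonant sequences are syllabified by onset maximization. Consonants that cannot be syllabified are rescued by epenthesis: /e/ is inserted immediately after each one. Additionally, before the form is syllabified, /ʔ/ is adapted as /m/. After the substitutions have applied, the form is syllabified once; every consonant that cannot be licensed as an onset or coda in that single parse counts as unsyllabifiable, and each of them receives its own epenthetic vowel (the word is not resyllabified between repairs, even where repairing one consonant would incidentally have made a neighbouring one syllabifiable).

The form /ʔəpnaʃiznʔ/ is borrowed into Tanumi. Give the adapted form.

məpnaʃizneme

Substitution: /ʔ/ → /m/, giving /məpnaʃiznm/.
Under (C)V(C), the unsyllabifiable consonants are /n/, /m/ (at most one coda consonant is licensed; onsets are limited to one consonant).
Inserting the epenthetic vowel yields /n/ → /ne/, /m/ → /me/.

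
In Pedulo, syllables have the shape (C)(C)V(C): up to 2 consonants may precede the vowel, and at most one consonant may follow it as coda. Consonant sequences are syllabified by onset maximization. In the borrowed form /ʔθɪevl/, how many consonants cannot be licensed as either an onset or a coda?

The consonants /l/ cannot be parsed into a legal (C)(C)V(C) syllable (at most one coda consonant is licensed; onsets may contain at most 2 consonants).

1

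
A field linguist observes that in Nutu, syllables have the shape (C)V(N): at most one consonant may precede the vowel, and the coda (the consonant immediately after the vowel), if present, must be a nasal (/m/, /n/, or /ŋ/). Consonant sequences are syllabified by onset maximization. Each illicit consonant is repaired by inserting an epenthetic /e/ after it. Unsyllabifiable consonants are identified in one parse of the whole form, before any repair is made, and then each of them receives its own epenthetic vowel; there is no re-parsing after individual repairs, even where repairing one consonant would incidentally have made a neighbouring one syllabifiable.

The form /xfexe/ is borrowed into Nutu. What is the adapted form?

xefexe

Syllabifying with onset maximization leaves /x/ stranded (only a nasal (/m/, /n/, or /ŋ/) is licensed in coda position; onsets are limited to one consonant).
Inserting the epenthetic vowel yields /x/ → /xe/.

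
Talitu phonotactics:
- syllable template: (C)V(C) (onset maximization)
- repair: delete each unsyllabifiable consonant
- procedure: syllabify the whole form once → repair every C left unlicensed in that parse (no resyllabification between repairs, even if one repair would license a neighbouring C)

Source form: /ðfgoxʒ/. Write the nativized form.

gox

The consonants /ð/, /f/, /ʒ/ cannot be parsed into a legal (C)V(C) syllable (at most one coda consonant is licensed; onsets are limited to one consonant).
Each unlicensed consonant is deleted: /ð/, /f/, /ʒ/.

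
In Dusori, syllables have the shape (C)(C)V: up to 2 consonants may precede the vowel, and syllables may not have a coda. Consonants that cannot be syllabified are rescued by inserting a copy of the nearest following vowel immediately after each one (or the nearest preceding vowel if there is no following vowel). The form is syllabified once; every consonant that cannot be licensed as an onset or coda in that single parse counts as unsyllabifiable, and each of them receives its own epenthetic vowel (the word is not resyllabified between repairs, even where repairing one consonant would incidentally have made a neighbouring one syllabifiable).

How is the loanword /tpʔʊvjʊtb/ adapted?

tʊpʔʊvjʊtʊbʊ

The consonants /t/, /t/, /b/ cannot be parsed into a legal (C)(C)V syllable (no codas are permitted; onsets may contain at most 2 consonants).
Each unlicensed consonant becomes the onset of a new syllable: /t/ → /tʊ/, /t/ → /tʊ/, /b/ → /bʊ/.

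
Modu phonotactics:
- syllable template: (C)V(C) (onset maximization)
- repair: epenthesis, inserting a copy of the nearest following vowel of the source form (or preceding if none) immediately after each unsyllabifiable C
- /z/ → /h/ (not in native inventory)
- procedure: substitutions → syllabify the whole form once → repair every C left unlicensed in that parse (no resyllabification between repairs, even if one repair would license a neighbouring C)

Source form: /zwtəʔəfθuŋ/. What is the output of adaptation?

Substitution: /z/ → /h/, giving /hwtəʔəfθuŋ/.
Syllabifying with onset maximization leaves /h/, /w/ stranded (at most one coda consonant is licensed; onsets are limited to one consonant).
Epenthesis after each stranded consonant: /h/ → /hə/, /w/ → /wə/.

həwətəʔəfθuŋ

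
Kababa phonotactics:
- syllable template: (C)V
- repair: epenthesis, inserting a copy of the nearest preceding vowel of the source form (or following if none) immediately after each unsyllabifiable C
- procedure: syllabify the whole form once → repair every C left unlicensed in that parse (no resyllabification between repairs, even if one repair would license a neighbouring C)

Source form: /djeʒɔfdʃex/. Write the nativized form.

dejeʒɔfɔdɔʃexe

The consonants /d/, /f/, /d/, /x/ cannot be parsed into a legal (C)V syllable (no codas are permitted; onsets are limited to one consonant).
Each unlicensed consonant becomes the onset of a new syllable: /d/ → /de/, /f/ → /fɔ/, /d/ → /dɔ/, /x/ → /xe/.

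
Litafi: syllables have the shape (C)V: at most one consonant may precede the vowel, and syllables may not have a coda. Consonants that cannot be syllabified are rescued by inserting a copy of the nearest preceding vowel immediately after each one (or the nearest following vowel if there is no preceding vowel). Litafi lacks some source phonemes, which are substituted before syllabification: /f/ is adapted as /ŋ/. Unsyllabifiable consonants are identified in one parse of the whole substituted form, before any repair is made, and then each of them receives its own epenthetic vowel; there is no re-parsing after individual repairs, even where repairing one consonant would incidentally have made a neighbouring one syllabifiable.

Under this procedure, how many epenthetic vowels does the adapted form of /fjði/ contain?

After substitution the input is /ŋjði/.
The unsyllabifiable consonants are /ŋ/, /j/; each receives one epenthetic vowel.

2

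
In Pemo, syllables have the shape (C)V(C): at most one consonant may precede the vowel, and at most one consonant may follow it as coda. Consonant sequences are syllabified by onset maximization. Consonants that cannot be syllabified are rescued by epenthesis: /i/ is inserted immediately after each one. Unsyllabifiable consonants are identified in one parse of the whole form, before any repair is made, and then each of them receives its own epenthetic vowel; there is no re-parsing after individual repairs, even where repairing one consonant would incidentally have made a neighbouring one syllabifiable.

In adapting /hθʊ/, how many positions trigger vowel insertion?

1

The unsyllabifiable consonants are /h/; each receives one epenthetic vowel.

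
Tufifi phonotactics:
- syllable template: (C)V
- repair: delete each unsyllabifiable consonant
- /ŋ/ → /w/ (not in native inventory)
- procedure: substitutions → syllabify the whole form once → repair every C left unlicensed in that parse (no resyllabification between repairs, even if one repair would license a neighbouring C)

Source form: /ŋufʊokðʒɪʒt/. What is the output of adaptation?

Substitution: /ŋ/ → /w/, giving /wufʊokðʒɪʒt/.
The consonants /k/, /ð/, /ʒ/, /t/ cannot be parsed into a legal (C)V syllable (no codas are permitted; onsets are limited to one consonant).
Each unlicensed consonant is deleted: /k/, /ð/, /ʒ/, /t/.

wufʊoʒɪ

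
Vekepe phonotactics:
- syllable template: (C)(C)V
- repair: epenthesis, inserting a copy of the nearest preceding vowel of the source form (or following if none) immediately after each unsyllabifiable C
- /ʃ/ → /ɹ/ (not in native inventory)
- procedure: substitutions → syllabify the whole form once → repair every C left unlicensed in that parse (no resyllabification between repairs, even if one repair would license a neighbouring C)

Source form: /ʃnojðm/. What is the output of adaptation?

ɹnojoðomo

Substitution: /ʃ/ → /ɹ/, giving /ɹnojðm/.
The consonants /j/, /ð/, /m/ cannot be parsed into a legal (C)(C)V syllable (no codas are permitted; onsets may contain at most 2 consonants).
Epenthesis after each stranded consonant: /j/ → /jo/, /ð/ → /ðo/, /m/ → /mo/.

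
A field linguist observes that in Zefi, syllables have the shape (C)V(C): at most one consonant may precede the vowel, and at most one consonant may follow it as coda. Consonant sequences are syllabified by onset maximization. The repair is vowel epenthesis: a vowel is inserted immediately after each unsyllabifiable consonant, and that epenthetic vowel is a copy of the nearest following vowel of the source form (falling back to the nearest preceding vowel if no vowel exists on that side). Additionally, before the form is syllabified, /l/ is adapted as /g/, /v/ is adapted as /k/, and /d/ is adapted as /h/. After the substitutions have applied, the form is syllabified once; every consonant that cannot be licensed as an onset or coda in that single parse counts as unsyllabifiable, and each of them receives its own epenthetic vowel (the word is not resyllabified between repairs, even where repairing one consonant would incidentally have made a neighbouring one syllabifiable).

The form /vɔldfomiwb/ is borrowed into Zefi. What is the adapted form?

kɔghofomiwbi

Substitution: /v/ → /k/, /l/ → /g/, /d/ → /h/, giving /kɔghfomiwb/.
Syllabifying with onset maximization leaves /h/, /b/ stranded (at most one coda consonant is licensed; onsets are limited to one consonant).
Inserting the epenthetic vowel yields /h/ → /ho/, /b/ → /bi/.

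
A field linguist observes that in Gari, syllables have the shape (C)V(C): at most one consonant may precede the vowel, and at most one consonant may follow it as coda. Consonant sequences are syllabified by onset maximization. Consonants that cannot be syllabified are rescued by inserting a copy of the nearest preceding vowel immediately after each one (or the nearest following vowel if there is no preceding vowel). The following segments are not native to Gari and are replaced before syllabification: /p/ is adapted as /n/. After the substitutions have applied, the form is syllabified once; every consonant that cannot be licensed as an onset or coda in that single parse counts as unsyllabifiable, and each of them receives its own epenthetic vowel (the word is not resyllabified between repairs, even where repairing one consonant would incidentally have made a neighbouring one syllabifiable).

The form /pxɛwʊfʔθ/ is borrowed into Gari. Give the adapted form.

Substitution: /p/ → /n/, giving /nxɛwʊfʔθ/.
Syllabifying with onset maximization leaves /n/, /ʔ/, /θ/ stranded (at most one coda consonant is licensed; onsets are limited to one consonant).
Epenthesis after each stranded consonant: /n/ → /nɛ/, /ʔ/ → /ʔʊ/, /θ/ → /θʊ/.

nɛxɛwʊfʔʊθʊ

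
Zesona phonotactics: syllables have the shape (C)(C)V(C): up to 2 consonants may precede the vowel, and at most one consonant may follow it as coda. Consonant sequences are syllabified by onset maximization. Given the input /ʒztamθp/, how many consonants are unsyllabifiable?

3

The consonants /ʒ/, /θ/, /p/ cannot be parsed into a legal (C)(C)V(C) syllable (at most one coda consonant is licensed; onsets may contain at most 2 consonants).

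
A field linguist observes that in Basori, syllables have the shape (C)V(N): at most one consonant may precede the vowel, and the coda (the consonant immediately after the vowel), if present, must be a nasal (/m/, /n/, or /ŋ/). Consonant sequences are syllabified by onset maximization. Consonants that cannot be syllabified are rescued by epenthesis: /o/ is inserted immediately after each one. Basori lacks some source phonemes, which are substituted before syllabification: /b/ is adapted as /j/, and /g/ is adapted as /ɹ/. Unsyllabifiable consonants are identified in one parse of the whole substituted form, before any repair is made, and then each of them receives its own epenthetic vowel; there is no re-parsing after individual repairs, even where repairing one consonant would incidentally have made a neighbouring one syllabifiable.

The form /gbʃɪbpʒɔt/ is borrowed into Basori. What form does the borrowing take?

ɹojoʃɪjopoʒɔto

Substitution: /g/ → /ɹ/, /b/ → /j/, giving /ɹjʃɪjpʒɔt/.
Syllabifying with onset maximization leaves /ɹ/, /j/, /j/, /p/, /t/ stranded (only a nasal (/m/, /n/, or /ŋ/) is licensed in coda position; onsets are limited to one consonant).
Inserting the epenthetic vowel yields /ɹ/ → /ɹo/, /j/ → /jo/, /j/ → /jo/, /p/ → /po/, /t/ → /to/.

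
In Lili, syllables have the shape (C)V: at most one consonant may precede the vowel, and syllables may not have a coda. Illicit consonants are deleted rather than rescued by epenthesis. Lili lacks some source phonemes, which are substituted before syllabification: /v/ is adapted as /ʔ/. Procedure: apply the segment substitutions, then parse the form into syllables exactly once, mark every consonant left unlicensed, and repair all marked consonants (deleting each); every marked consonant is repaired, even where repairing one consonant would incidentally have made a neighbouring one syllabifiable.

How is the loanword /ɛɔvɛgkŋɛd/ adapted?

ɛɔʔɛŋɛ

Substitution: /v/ → /ʔ/, giving /ɛɔʔɛgkŋɛd/.
Syllabifying with onset maximization leaves /g/, /k/, /d/ stranded (no codas are permitted; onsets are limited to one consonant).
Deleting the stranded consonants removes /g/, /k/, /d/.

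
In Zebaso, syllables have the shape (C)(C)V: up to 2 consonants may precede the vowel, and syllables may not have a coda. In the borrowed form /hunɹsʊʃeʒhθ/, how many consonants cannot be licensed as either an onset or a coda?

Under (C)(C)V, the unsyllabifiable consonants are /n/, /ʒ/, /h/, /θ/ (no codas are permitted; onsets may contain at most 2 consonants).

4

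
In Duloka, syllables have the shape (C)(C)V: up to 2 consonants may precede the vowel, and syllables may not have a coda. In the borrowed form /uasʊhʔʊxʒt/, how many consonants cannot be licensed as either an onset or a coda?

3

Under (C)(C)V, the unsyllabifiable consonants are /x/, /ʒ/, /t/ (no codas are permitted; onsets may contain at most 2 consonants).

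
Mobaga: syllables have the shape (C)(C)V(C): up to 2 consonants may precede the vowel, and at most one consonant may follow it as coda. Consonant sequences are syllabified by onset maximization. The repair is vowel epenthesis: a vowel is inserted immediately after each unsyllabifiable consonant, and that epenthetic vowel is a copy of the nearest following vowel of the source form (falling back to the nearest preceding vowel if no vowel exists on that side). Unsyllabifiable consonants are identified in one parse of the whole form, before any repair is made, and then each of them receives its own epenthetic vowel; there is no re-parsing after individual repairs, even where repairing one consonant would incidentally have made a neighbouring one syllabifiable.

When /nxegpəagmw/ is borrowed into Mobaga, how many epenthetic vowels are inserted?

The unsyllabifiable consonants are /m/, /w/; each receives one epenthetic vowel.

2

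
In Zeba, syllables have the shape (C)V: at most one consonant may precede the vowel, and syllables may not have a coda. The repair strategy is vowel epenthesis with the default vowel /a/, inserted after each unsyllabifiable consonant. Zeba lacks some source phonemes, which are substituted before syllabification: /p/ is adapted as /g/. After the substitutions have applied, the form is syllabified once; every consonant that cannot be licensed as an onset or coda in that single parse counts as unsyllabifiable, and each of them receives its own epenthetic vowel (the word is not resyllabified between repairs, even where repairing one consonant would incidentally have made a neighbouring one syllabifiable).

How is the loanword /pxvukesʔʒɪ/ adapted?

Substitution: /p/ → /g/, giving /gxvukesʔʒɪ/.
The consonants /g/, /x/, /s/, /ʔ/ cannot be parsed into a legal (C)V syllable (no codas are permitted; onsets are limited to one consonant).
Inserting the epenthetic vowel yields /g/ → /ga/, /x/ → /xa/, /s/ → /sa/, /ʔ/ → /ʔa/.

gaxavukesaʔaʒɪ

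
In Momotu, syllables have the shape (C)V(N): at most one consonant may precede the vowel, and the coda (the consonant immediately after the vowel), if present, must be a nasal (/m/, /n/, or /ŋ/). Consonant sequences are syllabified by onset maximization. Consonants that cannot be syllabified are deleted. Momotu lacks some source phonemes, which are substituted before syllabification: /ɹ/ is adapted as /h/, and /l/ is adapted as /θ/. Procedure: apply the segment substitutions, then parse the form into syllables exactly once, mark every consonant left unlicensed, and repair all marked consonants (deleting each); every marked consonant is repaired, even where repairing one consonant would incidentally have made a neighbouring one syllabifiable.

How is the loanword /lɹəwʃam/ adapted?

həʃam

Substitution: /l/ → /θ/, /ɹ/ → /h/, giving /θhəwʃam/.
Under (C)V(N), the unsyllabifiable consonants are /θ/, /w/ (only a nasal (/m/, /n/, or /ŋ/) is licensed in coda position; onsets are limited to one consonant).
Deletion applies to /θ/, /w/.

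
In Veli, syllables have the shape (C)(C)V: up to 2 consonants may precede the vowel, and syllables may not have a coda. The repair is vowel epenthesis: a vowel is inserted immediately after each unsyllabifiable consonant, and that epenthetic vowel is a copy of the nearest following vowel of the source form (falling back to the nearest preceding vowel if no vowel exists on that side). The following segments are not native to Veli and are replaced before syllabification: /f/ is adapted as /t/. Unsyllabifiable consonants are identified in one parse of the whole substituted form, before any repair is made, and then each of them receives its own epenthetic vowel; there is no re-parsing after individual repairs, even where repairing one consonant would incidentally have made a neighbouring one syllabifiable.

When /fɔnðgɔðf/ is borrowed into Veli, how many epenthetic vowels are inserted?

3

After substitution the input is /tɔnðgɔðt/.
The unsyllabifiable consonants are /n/, /ð/, /t/; each receives one epenthetic vowel.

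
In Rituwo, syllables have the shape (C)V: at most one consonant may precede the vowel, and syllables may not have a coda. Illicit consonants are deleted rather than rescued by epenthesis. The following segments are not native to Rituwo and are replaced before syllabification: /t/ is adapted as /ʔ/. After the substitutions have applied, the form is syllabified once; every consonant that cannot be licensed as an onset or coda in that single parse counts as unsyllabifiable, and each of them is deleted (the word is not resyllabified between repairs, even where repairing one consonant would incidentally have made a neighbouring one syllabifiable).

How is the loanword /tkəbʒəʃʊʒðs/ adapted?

kəʒəʃʊ

Substitution: /t/ → /ʔ/, giving /ʔkəbʒəʃʊʒðs/.
Under (C)V, the unsyllabifiable consonants are /ʔ/, /b/, /ʒ/, /ð/, /s/ (no codas are permitted; onsets are limited to one consonant).
Deleting the stranded consonants removes /ʔ/, /b/, /ʒ/, /ð/, /s/.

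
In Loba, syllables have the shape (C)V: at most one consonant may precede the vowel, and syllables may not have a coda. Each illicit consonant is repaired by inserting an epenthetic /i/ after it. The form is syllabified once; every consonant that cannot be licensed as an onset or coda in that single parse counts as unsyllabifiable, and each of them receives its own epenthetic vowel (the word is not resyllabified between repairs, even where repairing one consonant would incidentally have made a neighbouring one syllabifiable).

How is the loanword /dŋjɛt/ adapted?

diŋijɛti

Syllabifying with onset maximization leaves /d/, /ŋ/, /t/ stranded (no codas are permitted; onsets are limited to one consonant).
Inserting the epenthetic vowel yields /d/ → /di/, /ŋ/ → /ŋi/, /t/ → /ti/.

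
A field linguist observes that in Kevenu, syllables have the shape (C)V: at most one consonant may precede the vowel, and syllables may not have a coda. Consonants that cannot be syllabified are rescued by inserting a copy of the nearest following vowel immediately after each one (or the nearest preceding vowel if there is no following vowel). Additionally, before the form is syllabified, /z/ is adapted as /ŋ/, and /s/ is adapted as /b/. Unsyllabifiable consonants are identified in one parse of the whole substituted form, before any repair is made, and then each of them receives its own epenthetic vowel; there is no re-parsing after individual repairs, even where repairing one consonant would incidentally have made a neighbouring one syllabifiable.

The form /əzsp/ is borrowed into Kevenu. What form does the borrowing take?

Substitution: /z/ → /ŋ/, /s/ → /b/, giving /əŋbp/.
The consonants /ŋ/, /b/, /p/ cannot be parsed into a legal (C)V syllable (no codas are permitted; onsets are limited to one consonant).
Epenthesis after each stranded consonant: /ŋ/ → /ŋə/, /b/ → /bə/, /p/ → /pə/.

əŋəbəpə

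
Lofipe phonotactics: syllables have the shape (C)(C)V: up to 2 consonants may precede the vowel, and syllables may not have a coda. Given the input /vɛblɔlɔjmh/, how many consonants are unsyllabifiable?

3

The consonants /j/, /m/, /h/ cannot be parsed into a legal (C)(C)V syllable (no codas are permitted; onsets may contain at most 2 consonants).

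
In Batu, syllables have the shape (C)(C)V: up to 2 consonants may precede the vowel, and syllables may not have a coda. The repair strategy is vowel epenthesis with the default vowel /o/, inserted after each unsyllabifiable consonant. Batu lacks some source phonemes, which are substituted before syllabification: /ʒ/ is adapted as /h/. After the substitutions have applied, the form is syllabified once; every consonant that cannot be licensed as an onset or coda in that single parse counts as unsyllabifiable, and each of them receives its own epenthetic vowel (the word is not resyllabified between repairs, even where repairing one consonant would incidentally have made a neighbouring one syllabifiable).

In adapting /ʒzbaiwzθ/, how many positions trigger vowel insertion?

After substitution the input is /hzbaiwzθ/.
The unsyllabifiable consonants are /h/, /w/, /z/, /θ/; each receives one epenthetic vowel.

4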